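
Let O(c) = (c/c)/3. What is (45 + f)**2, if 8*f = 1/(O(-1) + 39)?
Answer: 1804805289/891136 ≈ 2025.3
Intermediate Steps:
O(c) = 1/3 (O(c) = 1*(1/3) = 1/3)
f = 3/944 (f = 1/(8*(1/3 + 39)) = 1/(8*(118/3)) = (1/8)*(3/118) = 3/944 ≈ 0.0031780)
(45 + f)**2 = (45 + 3/944)**2 = (42483/944)**2 = 1804805289/891136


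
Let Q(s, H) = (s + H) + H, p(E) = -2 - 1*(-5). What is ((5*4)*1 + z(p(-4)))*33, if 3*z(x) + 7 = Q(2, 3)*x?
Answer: 847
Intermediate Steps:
p(E) = 3 (p(E) = -2 + 5 = 3)
Q(s, H) = s + 2*H (Q(s, H) = (H + s) + H = s + 2*H)
z(x) = -7/3 + 8*x/3 (z(x) = -7/3 + ((2 + 2*3)*x)/3 = -7/3 + ((2 + 6)*x)/3 = -7/3 + (8*x)/3 = -7/3 + 8*x/3)
((5*4)*1 + z(p(-4)))*33 = ((5*4)*1 + (-7/3 + (8/3)*3))*33 = (20*1 + (-7/3 + 8))*33 = (20 + 17/3)*33 = (77/3)*33 = 847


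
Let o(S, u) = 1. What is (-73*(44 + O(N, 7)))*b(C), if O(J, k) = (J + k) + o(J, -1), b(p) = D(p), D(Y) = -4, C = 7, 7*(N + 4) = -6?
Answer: 96360/7 ≈ 13766.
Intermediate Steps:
N = -34/7 (N = -4 + (1/7)*(-6) = -4 - 6/7 = -34/7 ≈ -4.8571)
b(p) = -4
O(J, k) = 1 + J + k (O(J, k) = (J + k) + 1 = 1 + J + k)
(-73*(44 + O(N, 7)))*b(C) = -73*(44 + (1 - 34/7 + 7))*(-4) = -73*(44 + 22/7)*(-4) = -73*330/7*(-4) = -24090/7*(-4) = 96360/7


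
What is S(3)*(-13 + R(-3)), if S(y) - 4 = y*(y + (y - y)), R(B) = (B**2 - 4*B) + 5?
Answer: 169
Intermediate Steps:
R(B) = 5 + B**2 - 4*B
S(y) = 4 + y**2 (S(y) = 4 + y*(y + (y - y)) = 4 + y*(y + 0) = 4 + y*y = 4 + y**2)
S(3)*(-13 + R(-3)) = (4 + 3**2)*(-13 + (5 + (-3)**2 - 4*(-3))) = (4 + 9)*(-13 + (5 + 9 + 12)) = 13*(-13 + 26) = 13*13 = 169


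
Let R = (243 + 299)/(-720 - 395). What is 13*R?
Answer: -7046/1115 ≈ -6.3193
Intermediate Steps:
R = -542/1115 (R = 542/(-1115) = 542*(-1/1115) = -542/1115 ≈ -0.48610)
13*R = 13*(-542/1115) = -7046/1115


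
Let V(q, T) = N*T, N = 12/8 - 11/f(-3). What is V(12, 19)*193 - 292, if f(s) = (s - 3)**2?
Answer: 147169/36 ≈ 4088.0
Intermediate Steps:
f(s) = (-3 + s)**2
N = 43/36 (N = 12/8 - 11/(-3 - 3)**2 = 12*(1/8) - 11/((-6)**2) = 3/2 - 11/36 = 43/36 ≈ 1.1944)
V(q, T) = 43*T/36
V(12, 19)*193 - 292 = ((43/36)*19)*193 - 292 = (817/36)*193 - 292 = 157681/36 - 292 = 147169/36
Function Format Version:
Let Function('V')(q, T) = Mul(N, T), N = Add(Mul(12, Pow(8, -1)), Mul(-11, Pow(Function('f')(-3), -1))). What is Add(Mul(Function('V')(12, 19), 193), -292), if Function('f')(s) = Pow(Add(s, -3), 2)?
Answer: Rational(147169, 36) ≈ 4088.0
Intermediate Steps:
Function('f')(s) = Pow(Add(-3, s), 2)
N = Rational(43, 36) (N = Add(Mul(12, Pow(8, -1)), Mul(-11, Pow(Pow(Add(-3, -3), 2), -1))) = Add(Mul(12, Rational(1, 8)), Mul(-11, Pow(Pow(-6, 2), -1))) = Add(Rational(3, 2), Mul(-11, Pow(36, -1))) = Add(Rational(3, 2), Mul(-11, Rational(1, 36))) = Add(Rational(3, 2), Rational(-11, 36)) = Rational(43, 36) ≈ 1.1944)
Function('V')(q, T) = Mul(Rational(43, 36), T)
Add(Mul(Function('V')(12, 19), 193), -292) = Add(Mul(Mul(Rational(43, 36), 19), 193), -292) = Add(Mul(Rational(817, 36), 193), -292) = Add(Rational(157681, 36), -292) = Rational(147169, 36)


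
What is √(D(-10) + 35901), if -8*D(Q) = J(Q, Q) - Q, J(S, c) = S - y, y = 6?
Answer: √143607/2 ≈ 189.48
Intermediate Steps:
J(S, c) = -6 + S (J(S, c) = S - 1*6 = S - 6 = -6 + S)
D(Q) = ¾ (D(Q) = -((-6 + Q) - Q)/8 = -⅛*(-6) = ¾)
√(D(-10) + 35901) = √(¾ + 35901) = √(143607/4) = √143607/2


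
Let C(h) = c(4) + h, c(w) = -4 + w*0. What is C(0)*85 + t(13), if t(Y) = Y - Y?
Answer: -340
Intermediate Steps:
t(Y) = 0
c(w) = -4 (c(w) = -4 + 0 = -4)
C(h) = -4 + h
C(0)*85 + t(13) = (-4 + 0)*85 + 0 = -4*85 + 0 = -340 + 0 = -340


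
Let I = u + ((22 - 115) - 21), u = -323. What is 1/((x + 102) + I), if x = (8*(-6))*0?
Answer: -1/335 ≈ -0.0029851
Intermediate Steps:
x = 0 (x = -48*0 = 0)
I = -437 (I = -323 + ((22 - 115) - 21) = -323 + (-93 - 21) = -323 - 114 = -437)
1/((x + 102) + I) = 1/((0 + 102) - 437) = 1/(102 - 437) = 1/(-335) = -1/335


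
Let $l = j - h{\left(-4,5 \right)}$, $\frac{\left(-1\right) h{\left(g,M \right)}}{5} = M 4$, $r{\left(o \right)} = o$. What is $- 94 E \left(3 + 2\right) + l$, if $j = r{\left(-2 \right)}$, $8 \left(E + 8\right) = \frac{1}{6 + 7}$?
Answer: $\frac{200381}{52} \approx 3853.5$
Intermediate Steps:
$h{\left(g,M \right)} = - 20 M$ ($h{\left(g,M \right)} = - 5 M 4 = - 5 \cdot 4 M = - 20 M$)
$E = - \frac{831}{104}$ ($E = -8 + \frac{1}{8 \left(6 + 7\right)} = -8 + \frac{1}{8 \cdot 13} = -8 + \frac{1}{8} \cdot \frac{1}{13} = -8 + \frac{1}{104} = - \frac{831}{104} \approx -7.9904$)
$j = -2$
$l = 98$ ($l = -2 - \left(-20\right) 5 = -2 - -100 = -2 + 100 = 98$)
$- 94 E \left(3 + 2\right) + l = - 94 \left(- \frac{831 \left(3 + 2\right)}{104}\right) + 98 = - 94 \left(\left(- \frac{831}{104}\right) 5\right) + 98 = \left(-94\right) \left(- \frac{4155}{104}\right) + 98 = \frac{195285}{52} + 98 = \frac{200381}{52}$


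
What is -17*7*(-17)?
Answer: 2023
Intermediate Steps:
-17*7*(-17) = -119*(-17) = 2023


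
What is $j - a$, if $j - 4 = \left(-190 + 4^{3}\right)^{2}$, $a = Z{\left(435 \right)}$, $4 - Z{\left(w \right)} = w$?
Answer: $16311$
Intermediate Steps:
$Z{\left(w \right)} = 4 - w$
$a = -431$ ($a = 4 - 435 = -431$)
$j = 15880$ ($j = 4 + \left(-190 + 4^{3}\right)^{2} = 4 + \left(-190 + 64\right)^{2} = 4 + \left(-126\right)^{2} = 4 + 15876 = 15880$)
$j - a = 15880 - -431 = 15880 + 431 = 16311$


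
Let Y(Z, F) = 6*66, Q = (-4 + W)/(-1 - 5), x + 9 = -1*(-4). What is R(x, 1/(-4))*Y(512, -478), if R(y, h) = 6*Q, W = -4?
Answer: 3168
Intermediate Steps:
x = -5 (x = -9 - 1*(-4) = -9 + 4 = -5)
Q = 4/3 (Q = (-4 - 4)/(-1 - 5) = -8/(-6) = -8*(-1/6) = 4/3 ≈ 1.3333)
R(y, h) = 8 (R(y, h) = 6*(4/3) = 8)
Y(Z, F) = 396
R(x, 1/(-4))*Y(512, -478) = 8*396 = 3168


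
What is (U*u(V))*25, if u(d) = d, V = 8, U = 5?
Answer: 1000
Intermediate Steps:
(U*u(V))*25 = (5*8)*25 = 40*25 = 1000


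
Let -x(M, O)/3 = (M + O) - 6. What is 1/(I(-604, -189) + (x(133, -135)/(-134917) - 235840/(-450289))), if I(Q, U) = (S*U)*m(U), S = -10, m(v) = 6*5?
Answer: 60751641013/3444649853455444 ≈ 1.7637e-5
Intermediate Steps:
x(M, O) = 18 - 3*M - 3*O (x(M, O) = -3*((M + O) - 6) = -3*(-6 + M + O) = 18 - 3*M - 3*O)
m(v) = 30
I(Q, U) = -300*U (I(Q, U) = -10*U*30 = -300*U)
1/(I(-604, -189) + (x(133, -135)/(-134917) - 235840/(-450289))) = 1/(-300*(-189) + ((18 - 3*133 - 3*(-135))/(-134917) - 235840/(-450289))) = 1/(56700 + ((18 - 399 + 405)*(-1/134917) - 235840*(-1/450289))) = 1/(56700 + (24*(-1/134917) + 235840/450289)) = 1/(56700 + (-24/134917 + 235840/450289)) = 1/(56700 + 31808018344/60751641013) = 1/(3444649853455444/60751641013) = 60751641013/3444649853455444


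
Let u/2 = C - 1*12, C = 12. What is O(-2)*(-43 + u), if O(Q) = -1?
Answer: 43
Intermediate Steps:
u = 0 (u = 2*(12 - 1*12) = 2*(12 - 12) = 2*0 = 0)
O(-2)*(-43 + u) = -(-43 + 0) = -1*(-43) = 43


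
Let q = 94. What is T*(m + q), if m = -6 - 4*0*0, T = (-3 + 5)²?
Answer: 352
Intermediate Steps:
T = 4 (T = 2² = 4)
m = -6 (m = -6 + 0*0 = -6 + 0 = -6)
T*(m + q) = 4*(-6 + 94) = 4*88 = 352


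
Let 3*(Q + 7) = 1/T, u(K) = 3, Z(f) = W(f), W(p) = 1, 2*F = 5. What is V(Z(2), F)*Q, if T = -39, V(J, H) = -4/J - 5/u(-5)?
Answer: 13940/351 ≈ 39.715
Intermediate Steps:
F = 5/2 (F = (½)*5 = 5/2 ≈ 2.5000)
Z(f) = 1
V(J, H) = -5/3 - 4/J (V(J, H) = -4/J - 5/3 = -5/3 - 4/J)
Q = -820/117 (Q = -7 + (⅓)/(-39) = -7 + (⅓)*(-1/39) = -7 - 1/117 = -820/117 ≈ -7.0085)
V(Z(2), F)*Q = (-5/3 - 4/1)*(-820/117) = (-5/3 - 4*1)*(-820/117) = (-5/3 - 4)*(-820/117) = -17/3*(-820/117) = 13940/351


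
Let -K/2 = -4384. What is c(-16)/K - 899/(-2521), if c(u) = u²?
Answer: 133247/345377 ≈ 0.38580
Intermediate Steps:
K = 8768 (K = -2*(-4384) = 8768)
c(-16)/K - 899/(-2521) = (-16)²/8768 - 899/(-2521) = 256*(1/8768) - 899*(-1/2521) = 4/137 + 899/2521 = 133247/345377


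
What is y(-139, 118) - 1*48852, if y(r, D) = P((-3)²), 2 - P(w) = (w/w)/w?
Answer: -439651/9 ≈ -48850.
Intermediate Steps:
P(w) = 2 - 1/w (P(w) = 2 - w/w/w = 2 - 1/w)
y(r, D) = 17/9 (y(r, D) = 2 - 1/((-3)²) = 2 - 1/9 = 2 - 1*⅑ = 2 - ⅑ = 17/9)
y(-139, 118) - 1*48852 = 17/9 - 1*48852 = 17/9 - 48852 = -439651/9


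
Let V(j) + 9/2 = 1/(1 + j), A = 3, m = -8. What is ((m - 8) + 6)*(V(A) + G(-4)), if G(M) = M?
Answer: 165/2 ≈ 82.500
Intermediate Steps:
V(j) = -9/2 + 1/(1 + j)
((m - 8) + 6)*(V(A) + G(-4)) = ((-8 - 8) + 6)*((-7 - 9*3)/(2*(1 + 3)) - 4) = (-16 + 6)*((½)*(-7 - 27)/4 - 4) = -10*((½)*(¼)*(-34) - 4) = -10*(-17/4 - 4) = -10*(-33/4) = 165/2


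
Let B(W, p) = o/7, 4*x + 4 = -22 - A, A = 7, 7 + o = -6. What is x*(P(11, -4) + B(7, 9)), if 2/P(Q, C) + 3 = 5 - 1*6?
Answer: 1089/56 ≈ 19.446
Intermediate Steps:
o = -13 (o = -7 - 6 = -13)
P(Q, C) = -1/2 (P(Q, C) = 2/(-3 + (5 - 1*6)) = 2/(-3 + (5 - 6)) = 2/(-3 - 1) = 2/(-4) = 2*(-1/4) = -1/2)
x = -33/4 (x = -1 + (-22 - 1*7)/4 = -1 + (-22 - 7)/4 = -1 + (1/4)*(-29) = -1 - 29/4 = -33/4 ≈ -8.2500)
B(W, p) = -13/7
x*(P(11, -4) + B(7, 9)) = -33*(-1/2 - 13/7)/4 = -33/4*(-33/14) = 1089/56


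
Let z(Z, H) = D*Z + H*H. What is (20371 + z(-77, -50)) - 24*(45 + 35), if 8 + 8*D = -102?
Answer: 88039/4 ≈ 22010.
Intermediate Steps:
D = -55/4 (D = -1 + (⅛)*(-102) = -1 - 51/4 = -55/4 ≈ -13.750)
z(Z, H) = H² - 55*Z/4 (z(Z, H) = -55*Z/4 + H*H = -55*Z/4 + H² = H² - 55*Z/4)
(20371 + z(-77, -50)) - 24*(45 + 35) = (20371 + ((-50)² - 55/4*(-77))) - 24*(45 + 35) = (20371 + (2500 + 4235/4)) - 24*80 = (20371 + 14235/4) - 1920 = 95719/4 - 1920 = 88039/4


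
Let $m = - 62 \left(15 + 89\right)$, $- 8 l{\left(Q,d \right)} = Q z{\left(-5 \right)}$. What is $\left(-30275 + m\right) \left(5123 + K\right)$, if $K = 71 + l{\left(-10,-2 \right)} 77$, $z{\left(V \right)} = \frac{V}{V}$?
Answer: $- \frac{777095403}{4} \approx -1.9427 \cdot 10^{8}$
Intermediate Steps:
$z{\left(V \right)} = 1$
$l{\left(Q,d \right)} = - \frac{Q}{8}$ ($l{\left(Q,d \right)} = - \frac{Q 1}{8} = - \frac{Q}{8}$)
$K = \frac{669}{4}$ ($K = 71 + \left(- \frac{1}{8}\right) \left(-10\right) 77 = 71 + \frac{5}{4} \cdot 77 = 71 + \frac{385}{4} = \frac{669}{4} \approx 167.25$)
$m = -6448$ ($m = \left(-62\right) 104 = -6448$)
$\left(-30275 + m\right) \left(5123 + K\right) = \left(-30275 - 6448\right) \left(5123 + \frac{669}{4}\right) = \left(-36723\right) \frac{21161}{4} = - \frac{777095403}{4}$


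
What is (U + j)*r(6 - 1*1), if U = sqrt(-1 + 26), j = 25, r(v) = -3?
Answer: -90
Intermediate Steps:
U = 5 (U = sqrt(25) = 5)
(U + j)*r(6 - 1*1) = (5 + 25)*(-3) = 30*(-3) = -90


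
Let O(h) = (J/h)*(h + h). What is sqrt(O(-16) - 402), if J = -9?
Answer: 2*I*sqrt(105) ≈ 20.494*I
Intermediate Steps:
O(h) = -18 (O(h) = (-9/h)*(h + h) = (-9/h)*(2*h) = -18)
sqrt(O(-16) - 402) = sqrt(-18 - 402) = sqrt(-420) = 2*I*sqrt(105)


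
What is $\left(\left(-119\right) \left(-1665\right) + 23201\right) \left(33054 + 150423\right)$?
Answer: $40610065272$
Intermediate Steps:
$\left(\left(-119\right) \left(-1665\right) + 23201\right) \left(33054 + 150423\right) = \left(198135 + 23201\right) 183477 = 221336 \cdot 183477 = 40610065272$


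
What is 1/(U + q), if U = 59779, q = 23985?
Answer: 1/83764 ≈ 1.1938e-5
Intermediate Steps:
1/(U + q) = 1/(59779 + 23985) = 1/83764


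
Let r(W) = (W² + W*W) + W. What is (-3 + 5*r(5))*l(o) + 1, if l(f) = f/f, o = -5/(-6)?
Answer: 273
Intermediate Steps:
r(W) = W + 2*W² (r(W) = (W² + W²) + W = 2*W² + W = W + 2*W²)
o = ⅚ (o = -5*(-⅙) = ⅚ ≈ 0.83333)
l(f) = 1
(-3 + 5*r(5))*l(o) + 1 = (-3 + 5*(5*(1 + 2*5)))*1 + 1 = (-3 + 5*(5*(1 + 10)))*1 + 1 = (-3 + 5*(5*11))*1 + 1 = (-3 + 5*55)*1 + 1 = (-3 + 275)*1 + 1 = 272*1 + 1 = 272 + 1 = 273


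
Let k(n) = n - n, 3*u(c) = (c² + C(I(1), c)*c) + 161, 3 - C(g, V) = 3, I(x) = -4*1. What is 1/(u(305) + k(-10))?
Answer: 1/31062 ≈ 3.2194e-5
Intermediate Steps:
I(x) = -4
C(g, V) = 0 (C(g, V) = 3 - 1*3 = 3 - 3 = 0)
u(c) = 161/3 + c²/3 (u(c) = ((c² + 0*c) + 161)/3 = ((c² + 0) + 161)/3 = (c² + 161)/3 = (161 + c²)/3 = 161/3 + c²/3)
k(n) = 0
1/(u(305) + k(-10)) = 1/((161/3 + (⅓)*305²) + 0) = 1/((161/3 + (⅓)*93025) + 0) = 1/((161/3 + 93025/3) + 0) = 1/(31062 + 0) = 1/31062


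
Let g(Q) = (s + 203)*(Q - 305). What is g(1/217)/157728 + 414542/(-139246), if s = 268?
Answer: -386024747007/99291031252 ≈ -3.8878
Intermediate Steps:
g(Q) = -143655 + 471*Q (g(Q) = (268 + 203)*(Q - 305) = 471*(-305 + Q) = -143655 + 471*Q)
g(1/217)/157728 + 414542/(-139246) = (-143655 + 471/217)/157728 + 414542/(-139246) = (-143655 + 471*(1/217))*(1/157728) + 414542*(-1/139246) = (-143655 + 471/217)*(1/157728) - 207271/69623 = -31172664/217*1/157728 - 207271/69623 = -1298861/1426124 - 207271/69623 = -386024747007/99291031252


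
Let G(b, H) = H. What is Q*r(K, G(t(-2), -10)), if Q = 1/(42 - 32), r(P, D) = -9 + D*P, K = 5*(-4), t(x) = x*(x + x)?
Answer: 191/10 ≈ 19.100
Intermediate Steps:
t(x) = 2*x**2 (t(x) = x*(2*x) = 2*x**2)
K = -20
Q = 1/10 ≈ 0.10000
Q*r(K, G(t(-2), -10)) = (-9 - 10*(-20))/10 = (-9 + 200)/10 = (1/10)*191 = 191/10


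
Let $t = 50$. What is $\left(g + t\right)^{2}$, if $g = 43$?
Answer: $8649$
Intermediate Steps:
$\left(g + t\right)^{2} = \left(43 + 50\right)^{2} = 93^{2} = 8649$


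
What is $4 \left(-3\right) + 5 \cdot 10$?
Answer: $38$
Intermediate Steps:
$4 \left(-3\right) + 5 \cdot 10 = -12 + 50 = 38$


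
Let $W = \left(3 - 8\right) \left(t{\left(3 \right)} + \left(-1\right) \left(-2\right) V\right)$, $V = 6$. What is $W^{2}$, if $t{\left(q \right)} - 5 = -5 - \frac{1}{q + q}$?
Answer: $\frac{126025}{36} \approx 3500.7$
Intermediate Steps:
$t{\left(q \right)} = - \frac{1}{2 q}$ ($t{\left(q \right)} = 5 - \left(5 + \frac{1}{q + q}\right) = 5 - \left(5 + \frac{1}{2 q}\right) = - \frac{1}{2 q}$)
$W = - \frac{355}{6}$ ($W = \left(3 - 8\right) \left(- \frac{1}{2 \cdot 3} + \left(-1\right) \left(-2\right) 6\right) = - 5 \left(\left(- \frac{1}{2}\right) \frac{1}{3} + 2 \cdot 6\right) = - 5 \left(- \frac{1}{6} + 12\right) = \left(-5\right) \frac{71}{6} = - \frac{355}{6} \approx -59.167$)
$W^{2} = \left(- \frac{355}{6}\right)^{2} = \frac{126025}{36}$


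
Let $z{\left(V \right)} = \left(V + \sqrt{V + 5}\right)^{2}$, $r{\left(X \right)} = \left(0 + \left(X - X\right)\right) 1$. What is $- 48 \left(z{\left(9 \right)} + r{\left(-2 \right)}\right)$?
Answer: $-4560 - 864 \sqrt{14} \approx -7792.8$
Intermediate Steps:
$r{\left(X \right)} = 0$ ($r{\left(X \right)} = \left(0 + 0\right) 1 = 0 \cdot 1 = 0$)
$z{\left(V \right)} = \left(V + \sqrt{5 + V}\right)^{2}$
$- 48 \left(z{\left(9 \right)} + r{\left(-2 \right)}\right) = - 48 \left(\left(9 + \sqrt{5 + 9}\right)^{2} + 0\right) = - 48 \left(\left(9 + \sqrt{14}\right)^{2} + 0\right) = - 48 \left(9 + \sqrt{14}\right)^{2}$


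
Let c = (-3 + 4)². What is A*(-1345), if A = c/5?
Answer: -269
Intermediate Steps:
c = 1 (c = 1² = 1)
A = ⅕ (A = 1/5 = 1*(⅕) = ⅕ ≈ 0.20000)
A*(-1345) = (⅕)*(-1345) = -269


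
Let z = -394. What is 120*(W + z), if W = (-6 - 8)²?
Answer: -23760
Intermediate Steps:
W = 196 (W = (-14)² = 196)
120*(W + z) = 120*(196 - 394) = 120*(-198) = -23760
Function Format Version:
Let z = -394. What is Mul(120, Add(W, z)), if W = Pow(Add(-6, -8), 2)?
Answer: -23760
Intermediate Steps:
W = 196 (W = Pow(-14, 2) = 196)
Mul(120, Add(W, z)) = Mul(120, Add(196, -394)) = Mul(120, -198) = -23760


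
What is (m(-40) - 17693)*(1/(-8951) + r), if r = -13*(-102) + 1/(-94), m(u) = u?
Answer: -19784342782467/841394 ≈ -2.3514e+7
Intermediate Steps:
r = 124643/94 (r = 1326 - 1/94 = 124643/94 ≈ 1326.0)
(m(-40) - 17693)*(1/(-8951) + r) = (-40 - 17693)*(1/(-8951) + 124643/94) = -17733*(-1/8951 + 124643/94) = -17733*1115679399/841394 = -19784342782467/841394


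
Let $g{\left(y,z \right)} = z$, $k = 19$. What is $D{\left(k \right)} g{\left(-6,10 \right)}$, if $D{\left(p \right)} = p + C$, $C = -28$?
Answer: $-90$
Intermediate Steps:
$D{\left(p \right)} = -28 + p$ ($D{\left(p \right)} = p - 28 = -28 + p$)
$D{\left(k \right)} g{\left(-6,10 \right)} = \left(-28 + 19\right) 10 = \left(-9\right) 10 = -90$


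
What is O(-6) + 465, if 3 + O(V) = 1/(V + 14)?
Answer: 3697/8 ≈ 462.13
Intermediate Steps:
O(V) = -3 + 1/(14 + V) (O(V) = -3 + 1/(V + 14) = -3 + 1/(14 + V))
O(-6) + 465 = (-41 - 3*(-6))/(14 - 6) + 465 = (-41 + 18)/8 + 465 = (1/8)*(-23) + 465 = -23/8 + 465 = 3697/8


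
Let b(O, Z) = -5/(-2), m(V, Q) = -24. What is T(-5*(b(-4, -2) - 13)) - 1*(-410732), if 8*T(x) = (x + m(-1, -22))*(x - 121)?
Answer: 13135615/32 ≈ 4.1049e+5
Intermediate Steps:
b(O, Z) = 5/2 (b(O, Z) = -5*(-1/2) = 5/2)
T(x) = (-121 + x)*(-24 + x)/8 (T(x) = ((x - 24)*(x - 121))/8 = ((-24 + x)*(-121 + x))/8 = ((-121 + x)*(-24 + x))/8 = (-121 + x)*(-24 + x)/8)
T(-5*(b(-4, -2) - 13)) - 1*(-410732) = (363 - (-725)*(5/2 - 13)/8 + (-5*(5/2 - 13))**2/8) - 1*(-410732) = (363 - (-725)*(-21)/(8*2) + (-5*(-21/2))**2/8) + 410732 = (363 - 145/8*105/2 + (105/2)**2/8) + 410732 = (363 - 15225/16 + (1/8)*(11025/4)) + 410732 = (363 - 15225/16 + 11025/32) + 410732 = -7809/32 + 410732 = 13135615/32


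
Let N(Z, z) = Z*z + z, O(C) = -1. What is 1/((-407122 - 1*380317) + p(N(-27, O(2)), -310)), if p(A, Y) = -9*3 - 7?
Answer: -1/787473 ≈ -1.2699e-6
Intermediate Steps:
N(Z, z) = z + Z*z
p(A, Y) = -34 (p(A, Y) = -27 - 7 = -34)
1/((-407122 - 1*380317) + p(N(-27, O(2)), -310)) = 1/((-407122 - 1*380317) - 34) = 1/((-407122 - 380317) - 34) = 1/(-787439 - 34) = 1/(-787473) = -1/787473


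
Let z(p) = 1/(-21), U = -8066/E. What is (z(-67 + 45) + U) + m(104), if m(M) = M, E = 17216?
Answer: 18706571/180768 ≈ 103.48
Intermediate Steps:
U = -4033/8608 (U = -8066/17216 = -8066*1/17216 = -4033/8608 ≈ -0.46852)
z(p) = -1/21
(z(-67 + 45) + U) + m(104) = (-1/21 - 4033/8608) + 104 = -93301/180768 + 104 = 18706571/180768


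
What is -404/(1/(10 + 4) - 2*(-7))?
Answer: -5656/197 ≈ -28.711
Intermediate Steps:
-404/(1/(10 + 4) - 2*(-7)) = -404/(1/14 + 14) = -404/197/14 = -404*14/197 = -5656/197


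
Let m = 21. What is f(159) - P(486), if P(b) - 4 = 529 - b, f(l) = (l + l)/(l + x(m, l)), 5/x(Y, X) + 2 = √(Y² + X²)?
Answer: -29258099215/650179913 - 4770*√2858/650179913 ≈ -45.000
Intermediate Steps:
x(Y, X) = 5/(-2 + √(X² + Y²)) (x(Y, X) = 5/(-2 + √(Y² + X²)) = 5/(-2 + √(X² + Y²)))
f(l) = 2*l/(l + 5/(-2 + √(441 + l²))) (f(l) = (l + l)/(l + 5/(-2 + √(l² + 21²))) = (2*l)/(l + 5/(-2 + √(l² + 441))) = (2*l)/(l + 5/(-2 + √(441 + l²))) = 2*l/(l + 5/(-2 + √(441 + l²))))
P(b) = 533 - b (P(b) = 4 + (529 - b) = 533 - b)
f(159) - P(486) = 2*159*(-2 + √(441 + 159²))/(5 + 159*(-2 + √(441 + 159²))) - (533 - 1*486) = 2*159*(-2 + √(441 + 25281))/(5 + 159*(-2 + √(441 + 25281))) - (533 - 486) = 2*159*(-2 + √25722)/(5 + 159*(-2 + √25722)) - 1*47 = 2*159*(-2 + 3*√2858)/(5 + 159*(-2 + 3*√2858)) - 47 = 2*159*(-2 + 3*√2858)/(5 + (-318 + 477*√2858)) - 47 = 2*159*(-2 + 3*√2858)/(-313 + 477*√2858) - 47 = 318*(-2 + 3*√2858)/(-313 + 477*√2858) - 47 = -47 + 318*(-2 + 3*√2858)/(-313 + 477*√2858)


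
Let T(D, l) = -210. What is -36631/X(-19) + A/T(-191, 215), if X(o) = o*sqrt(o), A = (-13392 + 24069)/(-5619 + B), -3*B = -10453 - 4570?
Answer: 10677/128380 - 36631*I*sqrt(19)/361 ≈ 0.083167 - 442.3*I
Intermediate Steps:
B = 15023/3 (B = -(-10453 - 4570)/3 = -1/3*(-15023) = 15023/3 ≈ 5007.7)
A = -32031/1834 (A = (-13392 + 24069)/(-5619 + 15023/3) = 10677/(-1834/3) = 10677*(-3/1834) = -32031/1834 ≈ -17.465)
X(o) = o**(3/2)
-36631/X(-19) + A/T(-191, 215) = -36631*I*sqrt(19)/361 - 32031/1834/(-210) = -36631*I*sqrt(19)/361 - 32031/1834*(-1/210) = -36631*I*sqrt(19)/361 + 10677/128380 = 10677/128380 - 36631*I*sqrt(19)/361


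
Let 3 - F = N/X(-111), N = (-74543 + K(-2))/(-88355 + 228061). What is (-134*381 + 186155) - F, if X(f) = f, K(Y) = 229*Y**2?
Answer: 123236129735/912198 ≈ 1.3510e+5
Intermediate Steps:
N = -4331/8218 (N = (-74543 + 229*(-2)**2)/(-88355 + 228061) = (-74543 + 229*4)/139706 = (-74543 + 916)*(1/139706) = -73627*1/139706 = -4331/8218 ≈ -0.52701)
F = 2732263/912198 (F = 3 - (-4331)/(8218*(-111)) = 3 - (-4331)*(-1)/(8218*111) = 3 - 1*4331/912198 = 3 - 4331/912198 = 2732263/912198 ≈ 2.9953)
(-134*381 + 186155) - F = (-134*381 + 186155) - 1*2732263/912198 = (-51054 + 186155) - 2732263/912198 = 135101 - 2732263/912198 = 123236129735/912198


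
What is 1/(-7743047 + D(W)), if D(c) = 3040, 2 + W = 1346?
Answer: -1/7740007 ≈ -1.2920e-7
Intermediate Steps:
W = 1344 (W = -2 + 1346 = 1344)
1/(-7743047 + D(W)) = 1/(-7743047 + 3040) = 1/(-7740007) = -1/7740007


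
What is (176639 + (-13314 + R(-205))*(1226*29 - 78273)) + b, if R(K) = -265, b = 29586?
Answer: 580287526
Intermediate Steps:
(176639 + (-13314 + R(-205))*(1226*29 - 78273)) + b = (176639 + (-13314 - 265)*(1226*29 - 78273)) + 29586 = (176639 - 13579*(35554 - 78273)) + 29586 = (176639 - 13579*(-42719)) + 29586 = (176639 + 580081301) + 29586 = 580257940 + 29586 = 580287526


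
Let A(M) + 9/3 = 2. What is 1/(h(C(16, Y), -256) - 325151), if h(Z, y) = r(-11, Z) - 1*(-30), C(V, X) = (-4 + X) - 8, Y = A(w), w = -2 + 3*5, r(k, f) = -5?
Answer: -1/325126 ≈ -3.0757e-6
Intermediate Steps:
w = 13 (w = -2 + 15 = 13)
A(M) = -1 (A(M) = -3 + 2 = -1)
Y = -1
C(V, X) = -12 + X
h(Z, y) = 25 (h(Z, y) = -5 - 1*(-30) = -5 + 30 = 25)
1/(h(C(16, Y), -256) - 325151) = 1/(25 - 325151) = 1/(-325126) = -1/325126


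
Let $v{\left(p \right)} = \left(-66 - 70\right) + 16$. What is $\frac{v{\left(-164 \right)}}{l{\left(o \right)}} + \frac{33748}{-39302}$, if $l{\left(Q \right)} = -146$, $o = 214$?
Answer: $- \frac{52742}{1434523} \approx -0.036766$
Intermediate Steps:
$v{\left(p \right)} = -120$ ($v{\left(p \right)} = -136 + 16 = -120$)
$\frac{v{\left(-164 \right)}}{l{\left(o \right)}} + \frac{33748}{-39302} = - \frac{120}{-146} + \frac{33748}{-39302} = \left(-120\right) \left(- \frac{1}{146}\right) + 33748 \left(- \frac{1}{39302}\right) = \frac{60}{73} - \frac{16874}{19651} = - \frac{52742}{1434523}$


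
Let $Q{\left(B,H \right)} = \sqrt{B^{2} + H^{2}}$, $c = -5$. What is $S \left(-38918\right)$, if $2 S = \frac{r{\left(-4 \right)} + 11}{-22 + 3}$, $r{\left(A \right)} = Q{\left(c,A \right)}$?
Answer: $\frac{214049}{19} + \frac{19459 \sqrt{41}}{19} \approx 17824.0$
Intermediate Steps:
$r{\left(A \right)} = \sqrt{25 + A^{2}}$ ($r{\left(A \right)} = \sqrt{\left(-5\right)^{2} + A^{2}} = \sqrt{25 + A^{2}}$)
$S = - \frac{11}{38} - \frac{\sqrt{41}}{38}$ ($S = \frac{\left(\sqrt{25 + \left(-4\right)^{2}} + 11\right) \frac{1}{-22 + 3}}{2} = \frac{\left(\sqrt{25 + 16} + 11\right) \frac{1}{-19}}{2} = \frac{\left(\sqrt{41} + 11\right) \left(- \frac{1}{19}\right)}{2} = \frac{\left(11 + \sqrt{41}\right) \left(- \frac{1}{19}\right)}{2} = \frac{- \frac{11}{19} - \frac{\sqrt{41}}{19}}{2} = - \frac{11}{38} - \frac{\sqrt{41}}{38} \approx -0.45798$)
$S \left(-38918\right) = \left(- \frac{11}{38} - \frac{\sqrt{41}}{38}\right) \left(-38918\right) = \frac{214049}{19} + \frac{19459 \sqrt{41}}{19}$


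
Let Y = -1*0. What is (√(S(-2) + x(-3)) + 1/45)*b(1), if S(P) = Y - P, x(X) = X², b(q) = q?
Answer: 1/45 + √11 ≈ 3.3388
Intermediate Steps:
Y = 0
S(P) = -P (S(P) = 0 - P = -P)
(√(S(-2) + x(-3)) + 1/45)*b(1) = (√(-1*(-2) + (-3)²) + 1/45)*1 = (√(2 + 9) + 1/45)*1 = (√11 + 1/45)*1 = (1/45 + √11)*1 = 1/45 + √11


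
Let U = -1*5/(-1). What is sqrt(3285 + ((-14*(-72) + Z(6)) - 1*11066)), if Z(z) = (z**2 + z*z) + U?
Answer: 6*I*sqrt(186) ≈ 81.829*I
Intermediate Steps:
U = 5 (U = -5*(-1) = 5)
Z(z) = 5 + 2*z**2 (Z(z) = (z**2 + z*z) + 5 = (z**2 + z**2) + 5 = 2*z**2 + 5 = 5 + 2*z**2)
sqrt(3285 + ((-14*(-72) + Z(6)) - 1*11066)) = sqrt(3285 + ((-14*(-72) + (5 + 2*6**2)) - 1*11066)) = sqrt(3285 + ((1008 + (5 + 2*36)) - 11066)) = sqrt(3285 + ((1008 + (5 + 72)) - 11066)) = sqrt(3285 + ((1008 + 77) - 11066)) = sqrt(3285 + (1085 - 11066)) = sqrt(3285 - 9981) = sqrt(-6696) = 6*I*sqrt(186)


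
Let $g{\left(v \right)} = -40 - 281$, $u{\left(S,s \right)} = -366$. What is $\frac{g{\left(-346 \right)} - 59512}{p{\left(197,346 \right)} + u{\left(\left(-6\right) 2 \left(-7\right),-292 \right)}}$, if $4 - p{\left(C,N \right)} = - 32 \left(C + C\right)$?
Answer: $- \frac{59833}{12246} \approx -4.8859$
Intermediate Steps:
$p{\left(C,N \right)} = 4 + 64 C$ ($p{\left(C,N \right)} = 4 - - 32 \left(C + C\right) = 4 - - 32 \cdot 2 C = 4 - - 64 C = 4 + 64 C$)
$g{\left(v \right)} = -321$ ($g{\left(v \right)} = -40 - 281 = -321$)
$\frac{g{\left(-346 \right)} - 59512}{p{\left(197,346 \right)} + u{\left(\left(-6\right) 2 \left(-7\right),-292 \right)}} = \frac{-321 - 59512}{\left(4 + 64 \cdot 197\right) - 366} = - \frac{59833}{\left(4 + 12608\right) - 366} = - \frac{59833}{12612 - 366} = - \frac{59833}{12246}$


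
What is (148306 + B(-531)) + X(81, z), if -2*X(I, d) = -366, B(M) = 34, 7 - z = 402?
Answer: 148523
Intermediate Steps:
z = -395 (z = 7 - 1*402 = 7 - 402 = -395)
X(I, d) = 183 (X(I, d) = -½*(-366) = 183)
(148306 + B(-531)) + X(81, z) = (148306 + 34) + 183 = 148340 + 183 = 148523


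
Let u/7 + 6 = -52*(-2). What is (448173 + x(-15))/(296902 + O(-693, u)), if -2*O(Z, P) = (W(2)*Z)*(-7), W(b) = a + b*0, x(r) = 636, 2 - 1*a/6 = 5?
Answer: 448809/340561 ≈ 1.3179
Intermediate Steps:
a = -18 (a = 12 - 6*5 = 12 - 30 = -18)
u = 686 (u = -42 + 7*(-52*(-2)) = -42 + 7*104 = -42 + 728 = 686)
W(b) = -18 (W(b) = -18 + b*0 = -18 + 0 = -18)
O(Z, P) = -63*Z (O(Z, P) = -(-18*Z)*(-7)/2 = -63*Z)
(448173 + x(-15))/(296902 + O(-693, u)) = (448173 + 636)/(296902 - 63*(-693)) = 448809/(296902 + 43659) = 448809/340561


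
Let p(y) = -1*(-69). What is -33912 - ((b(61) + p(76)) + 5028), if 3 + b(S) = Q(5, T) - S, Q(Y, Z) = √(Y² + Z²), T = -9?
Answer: -38945 - √106 ≈ -38955.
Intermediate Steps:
p(y) = 69
b(S) = -3 + √106 - S (b(S) = -3 + (√(5² + (-9)²) - S) = -3 + (√(25 + 81) - S) = -3 + (√106 - S) = -3 + √106 - S)
-33912 - ((b(61) + p(76)) + 5028) = -33912 - (((-3 + √106 - 1*61) + 69) + 5028) = -33912 - (((-3 + √106 - 61) + 69) + 5028) = -33912 - (((-64 + √106) + 69) + 5028) = -33912 - ((5 + √106) + 5028) = -33912 - (5033 + √106) = -33912 + (-5033 - √106) = -38945 - √106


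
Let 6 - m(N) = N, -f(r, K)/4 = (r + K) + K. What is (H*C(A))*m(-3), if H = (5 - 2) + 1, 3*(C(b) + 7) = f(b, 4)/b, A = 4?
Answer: -396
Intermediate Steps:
f(r, K) = -8*K - 4*r (f(r, K) = -4*((r + K) + K) = -4*((K + r) + K) = -4*(r + 2*K) = -8*K - 4*r)
m(N) = 6 - N
C(b) = -7 + (-32 - 4*b)/(3*b) (C(b) = -7 + ((-8*4 - 4*b)/b)/3 = -7 + ((-32 - 4*b)/b)/3 = -7 + (-32 - 4*b)/(3*b))
H = 4 (H = 3 + 1 = 4)
(H*C(A))*m(-3) = (4*((⅓)*(-32 - 25*4)/4))*(6 - 1*(-3)) = (4*((⅓)*(¼)*(-32 - 100)))*(6 + 3) = (4*((⅓)*(¼)*(-132)))*9 = (4*(-11))*9 = -44*9 = -396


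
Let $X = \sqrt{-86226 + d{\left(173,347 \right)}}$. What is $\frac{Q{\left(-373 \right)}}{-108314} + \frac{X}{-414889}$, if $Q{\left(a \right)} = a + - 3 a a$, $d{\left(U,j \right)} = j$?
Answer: $\frac{208880}{54157} - \frac{i \sqrt{85879}}{414889} \approx 3.8569 - 0.00070634 i$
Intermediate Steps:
$Q{\left(a \right)} = a - 3 a^{2}$
$X = i \sqrt{85879}$ ($X = \sqrt{-86226 + 347} = \sqrt{-85879} = i \sqrt{85879} \approx 293.05 i$)
$\frac{Q{\left(-373 \right)}}{-108314} + \frac{X}{-414889} = \frac{\left(-373\right) \left(1 - -1119\right)}{-108314} + \frac{i \sqrt{85879}}{-414889} = - 373 \left(1 + 1119\right) \left(- \frac{1}{108314}\right) + i \sqrt{85879} \left(- \frac{1}{414889}\right) = \left(-373\right) 1120 \left(- \frac{1}{108314}\right) - \frac{i \sqrt{85879}}{414889} = \left(-417760\right) \left(- \frac{1}{108314}\right) - \frac{i \sqrt{85879}}{414889} = \frac{208880}{54157} - \frac{i \sqrt{85879}}{414889}$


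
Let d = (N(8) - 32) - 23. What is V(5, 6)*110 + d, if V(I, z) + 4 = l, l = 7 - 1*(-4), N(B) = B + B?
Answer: 731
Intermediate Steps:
N(B) = 2*B
l = 11 (l = 7 + 4 = 11)
V(I, z) = 7 (V(I, z) = -4 + 11 = 7)
d = -39 (d = (2*8 - 32) - 23 = (16 - 32) - 23 = -16 - 23 = -39)
V(5, 6)*110 + d = 7*110 - 39 = 770 - 39 = 731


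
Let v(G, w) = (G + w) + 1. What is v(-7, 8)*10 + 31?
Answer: 51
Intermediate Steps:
v(G, w) = 1 + G + w
v(-7, 8)*10 + 31 = (1 - 7 + 8)*10 + 31 = 2*10 + 31 = 20 + 31 = 51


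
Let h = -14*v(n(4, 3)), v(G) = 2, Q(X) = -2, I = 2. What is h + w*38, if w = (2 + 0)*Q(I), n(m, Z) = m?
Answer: -180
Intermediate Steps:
w = -4 (w = (2 + 0)*(-2) = 2*(-2) = -4)
h = -28 (h = -14*2 = -28)
h + w*38 = -28 - 4*38 = -28 - 152 = -180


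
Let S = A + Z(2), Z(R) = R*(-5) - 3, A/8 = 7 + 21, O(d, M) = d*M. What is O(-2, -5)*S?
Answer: 2110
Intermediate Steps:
O(d, M) = M*d
A = 224 (A = 8*(7 + 21) = 8*28 = 224)
Z(R) = -3 - 5*R (Z(R) = -5*R - 3 = -3 - 5*R)
S = 211 (S = 224 + (-3 - 5*2) = 224 + (-3 - 10) = 224 - 13 = 211)
O(-2, -5)*S = -5*(-2)*211 = 10*211 = 2110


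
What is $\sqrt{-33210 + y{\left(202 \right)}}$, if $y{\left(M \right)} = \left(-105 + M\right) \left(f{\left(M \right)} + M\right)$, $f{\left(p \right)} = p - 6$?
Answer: $2 \sqrt{1349} \approx 73.458$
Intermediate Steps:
$f{\left(p \right)} = -6 + p$ ($f{\left(p \right)} = p - 6 = -6 + p$)
$y{\left(M \right)} = \left(-105 + M\right) \left(-6 + 2 M\right)$ ($y{\left(M \right)} = \left(-105 + M\right) \left(\left(-6 + M\right) + M\right) = \left(-105 + M\right) \left(-6 + 2 M\right)$)
$\sqrt{-33210 + y{\left(202 \right)}} = \sqrt{-33210 + \left(630 - 43632 + 2 \cdot 202^{2}\right)} = \sqrt{-33210 + \left(630 - 43632 + 2 \cdot 40804\right)} = \sqrt{-33210 + \left(630 - 43632 + 81608\right)} = \sqrt{-33210 + 38606} = \sqrt{5396} = 2 \sqrt{1349}$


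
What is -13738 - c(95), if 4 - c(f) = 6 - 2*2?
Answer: -13740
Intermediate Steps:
c(f) = 2 (c(f) = 4 - (6 - 2*2) = 4 - (6 - 4) = 4 - 1*2 = 4 - 2 = 2)
-13738 - c(95) = -13738 - 1*2 = -13738 - 2 = -13740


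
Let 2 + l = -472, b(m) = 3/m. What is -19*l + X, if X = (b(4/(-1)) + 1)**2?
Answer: 144097/16 ≈ 9006.1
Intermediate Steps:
l = -474 (l = -2 - 472 = -474)
X = 1/16 (X = (3/((4/(-1))) + 1)**2 = (3/((4*(-1))) + 1)**2 = (3/(-4) + 1)**2 = (3*(-1/4) + 1)**2 = (-3/4 + 1)**2 = (1/4)**2 = 1/16 ≈ 0.062500)
-19*l + X = -19*(-474) + 1/16 = 9006 + 1/16 = 144097/16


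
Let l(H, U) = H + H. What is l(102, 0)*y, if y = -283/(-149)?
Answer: 57732/149 ≈ 387.46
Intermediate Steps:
l(H, U) = 2*H
y = 283/149 (y = -283*(-1/149) = 283/149 ≈ 1.8993)
l(102, 0)*y = (2*102)*(283/149) = 204*(283/149) = 57732/149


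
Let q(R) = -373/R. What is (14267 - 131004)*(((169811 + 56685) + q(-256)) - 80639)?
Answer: -4358932146805/256 ≈ -1.7027e+10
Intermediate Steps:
(14267 - 131004)*(((169811 + 56685) + q(-256)) - 80639) = (14267 - 131004)*(((169811 + 56685) - 373/(-256)) - 80639) = -116737*((226496 - 373*(-1/256)) - 80639) = -116737*((226496 + 373/256) - 80639) = -116737*(57983349/256 - 80639) = -116737*37339765/256 = -4358932146805/256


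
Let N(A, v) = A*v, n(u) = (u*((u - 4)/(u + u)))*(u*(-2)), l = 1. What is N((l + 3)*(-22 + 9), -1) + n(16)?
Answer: -140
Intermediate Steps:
n(u) = -2*u*(-2 + u/2) (n(u) = (u*((-4 + u)/((2*u))))*(-2*u) = (u*((-4 + u)*(1/(2*u))))*(-2*u) = (u*((-4 + u)/(2*u)))*(-2*u) = (-2 + u/2)*(-2*u) = -2*u*(-2 + u/2))
N((l + 3)*(-22 + 9), -1) + n(16) = ((1 + 3)*(-22 + 9))*(-1) + 16*(4 - 1*16) = (4*(-13))*(-1) + 16*(4 - 16) = -52*(-1) + 16*(-12) = 52 - 192 = -140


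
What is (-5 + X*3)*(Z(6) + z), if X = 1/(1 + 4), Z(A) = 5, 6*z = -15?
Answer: -11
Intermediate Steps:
z = -5/2 (z = (⅙)*(-15) = -5/2 ≈ -2.5000)
X = ⅕ (X = 1/5 = ⅕ ≈ 0.20000)
(-5 + X*3)*(Z(6) + z) = (-5 + (⅕)*3)*(5 - 5/2) = (-5 + ⅗)*(5/2) = -22/5*5/2 = -11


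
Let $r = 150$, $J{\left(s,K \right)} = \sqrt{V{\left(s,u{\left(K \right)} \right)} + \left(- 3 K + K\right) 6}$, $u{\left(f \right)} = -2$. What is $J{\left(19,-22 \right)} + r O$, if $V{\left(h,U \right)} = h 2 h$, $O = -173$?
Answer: $-25950 + \sqrt{986} \approx -25919.0$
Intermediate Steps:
$V{\left(h,U \right)} = 2 h^{2}$ ($V{\left(h,U \right)} = 2 h h = 2 h^{2}$)
$J{\left(s,K \right)} = \sqrt{- 12 K + 2 s^{2}}$ ($J{\left(s,K \right)} = \sqrt{2 s^{2} + \left(- 3 K + K\right) 6} = \sqrt{2 s^{2} + - 2 K 6} = \sqrt{2 s^{2} - 12 K} = \sqrt{- 12 K + 2 s^{2}}$)
$J{\left(19,-22 \right)} + r O = \sqrt{\left(-12\right) \left(-22\right) + 2 \cdot 19^{2}} + 150 \left(-173\right) = \sqrt{264 + 2 \cdot 361} - 25950 = \sqrt{264 + 722} - 25950 = \sqrt{986} - 25950 = -25950 + \sqrt{986}$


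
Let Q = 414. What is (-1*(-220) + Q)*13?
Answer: 8242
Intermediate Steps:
(-1*(-220) + Q)*13 = (-1*(-220) + 414)*13 = (220 + 414)*13 = 634*13 = 8242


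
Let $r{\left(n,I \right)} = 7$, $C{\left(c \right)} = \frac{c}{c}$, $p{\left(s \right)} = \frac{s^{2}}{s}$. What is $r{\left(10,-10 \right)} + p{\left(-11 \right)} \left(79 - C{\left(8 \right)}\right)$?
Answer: $-851$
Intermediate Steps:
$p{\left(s \right)} = s$
$C{\left(c \right)} = 1$
$r{\left(10,-10 \right)} + p{\left(-11 \right)} \left(79 - C{\left(8 \right)}\right) = 7 - 11 \left(79 - 1\right) = 7 - 858 = -851$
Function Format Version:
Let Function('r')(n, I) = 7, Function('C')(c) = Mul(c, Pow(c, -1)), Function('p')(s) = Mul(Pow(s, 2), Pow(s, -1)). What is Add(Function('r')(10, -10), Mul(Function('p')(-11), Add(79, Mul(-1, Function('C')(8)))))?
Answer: -851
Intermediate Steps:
Function('p')(s) = s
Function('C')(c) = 1
Add(Function('r')(10, -10), Mul(Function('p')(-11), Add(79, Mul(-1, Function('C')(8))))) = Add(7, Mul(-11, Add(79, Mul(-1, 1)))) = Add(7, Mul(-11, Add(79, -1))) = Add(7, Mul(-11, 78)) = Add(7, -858) = -851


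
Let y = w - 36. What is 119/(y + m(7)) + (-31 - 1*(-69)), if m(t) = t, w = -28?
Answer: 2047/57 ≈ 35.912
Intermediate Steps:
y = -64 (y = -28 - 36 = -64)
119/(y + m(7)) + (-31 - 1*(-69)) = 119/(-64 + 7) + (-31 - 1*(-69)) = 119/(-57) + (-31 + 69) = 119*(-1/57) + 38 = -119/57 + 38 = 2047/57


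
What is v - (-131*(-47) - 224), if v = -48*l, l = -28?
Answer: -4589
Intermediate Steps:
v = 1344 (v = -48*(-28) = 1344)
v - (-131*(-47) - 224) = 1344 - (-131*(-47) - 224) = 1344 - (6157 - 224) = 1344 - 1*5933 = 1344 - 5933 = -4589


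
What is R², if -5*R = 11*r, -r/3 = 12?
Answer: 156816/25 ≈ 6272.6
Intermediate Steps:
r = -36 (r = -3*12 = -36)
R = 396/5 (R = -11*(-36)/5 = -⅕*(-396) = 396/5 ≈ 79.200)
R² = (396/5)² = 156816/25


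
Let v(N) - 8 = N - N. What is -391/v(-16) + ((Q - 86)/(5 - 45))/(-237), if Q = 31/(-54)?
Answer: -5004953/102384 ≈ -48.884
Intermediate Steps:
v(N) = 8 (v(N) = 8 + (N - N) = 8 + 0 = 8)
Q = -31/54 (Q = 31*(-1/54) = -31/54 ≈ -0.57407)
-391/v(-16) + ((Q - 86)/(5 - 45))/(-237) = -391/8 + ((-31/54 - 86)/(5 - 45))/(-237) = -391*1/8 - 4675/54/(-40)*(-1/237) = -391/8 - 4675/54*(-1/40)*(-1/237) = -391/8 + (935/432)*(-1/237) = -391/8 - 935/102384 = -5004953/102384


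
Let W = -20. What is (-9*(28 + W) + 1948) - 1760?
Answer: 116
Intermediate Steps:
(-9*(28 + W) + 1948) - 1760 = (-9*(28 - 20) + 1948) - 1760 = (-9*8 + 1948) - 1760 = (-72 + 1948) - 1760 = 1876 - 1760 = 116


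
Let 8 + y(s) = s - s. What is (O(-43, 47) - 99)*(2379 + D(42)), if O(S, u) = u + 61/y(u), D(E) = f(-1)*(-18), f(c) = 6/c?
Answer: -1186299/8 ≈ -1.4829e+5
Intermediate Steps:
D(E) = 108 (D(E) = (6/(-1))*(-18) = (6*(-1))*(-18) = -6*(-18) = 108)
y(s) = -8 (y(s) = -8 + (s - s) = -8 + 0 = -8)
O(S, u) = -61/8 + u (O(S, u) = u + 61/(-8) = u + 61*(-1/8) = u - 61/8 = -61/8 + u)
(O(-43, 47) - 99)*(2379 + D(42)) = ((-61/8 + 47) - 99)*(2379 + 108) = (315/8 - 99)*2487 = -477/8*2487 = -1186299/8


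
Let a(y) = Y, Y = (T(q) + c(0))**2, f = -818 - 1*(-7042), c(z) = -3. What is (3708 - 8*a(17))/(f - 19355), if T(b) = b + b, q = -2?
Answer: -3316/13131 ≈ -0.25253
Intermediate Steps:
T(b) = 2*b
f = 6224 (f = -818 + 7042 = 6224)
Y = 49 (Y = (2*(-2) - 3)**2 = (-4 - 3)**2 = (-7)**2 = 49)
a(y) = 49
(3708 - 8*a(17))/(f - 19355) = (3708 - 8*49)/(6224 - 19355) = (3708 - 392)/(-13131) = 3316*(-1/13131) = -3316/13131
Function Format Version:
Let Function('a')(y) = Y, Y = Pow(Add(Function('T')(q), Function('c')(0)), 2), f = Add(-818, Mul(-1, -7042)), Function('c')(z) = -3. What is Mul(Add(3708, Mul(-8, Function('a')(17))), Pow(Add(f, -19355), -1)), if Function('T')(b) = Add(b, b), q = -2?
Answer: Rational(-3316, 13131) ≈ -0.25253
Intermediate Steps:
Function('T')(b) = Mul(2, b)
f = 6224 (f = Add(-818, 7042) = 6224)
Y = 49 (Y = Pow(Add(Mul(2, -2), -3), 2) = Pow(Add(-4, -3), 2) = Pow(-7, 2) = 49)
Function('a')(y) = 49
Mul(Add(3708, Mul(-8, Function('a')(17))), Pow(Add(f, -19355), -1)) = Mul(Add(3708, Mul(-8, 49)), Pow(Add(6224, -19355), -1)) = Mul(Add(3708, -392), Pow(-13131, -1)) = Mul(3316, Rational(-1, 13131)) = Rational(-3316, 13131)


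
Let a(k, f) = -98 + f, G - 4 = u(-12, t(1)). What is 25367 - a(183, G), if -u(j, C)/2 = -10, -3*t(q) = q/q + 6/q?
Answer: 25441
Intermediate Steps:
t(q) = -1/3 - 2/q (t(q) = -(q/q + 6/q)/3 = -(1 + 6/q)/3 = -1/3 - 2/q)
u(j, C) = 20 (u(j, C) = -2*(-10) = 20)
G = 24 (G = 4 + 20 = 24)
25367 - a(183, G) = 25367 - (-98 + 24) = 25367 - 1*(-74) = 25367 + 74 = 25441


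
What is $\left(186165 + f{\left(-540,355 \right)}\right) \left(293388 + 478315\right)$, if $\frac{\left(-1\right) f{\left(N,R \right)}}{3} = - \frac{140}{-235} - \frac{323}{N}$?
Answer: $\frac{1215374809525097}{8460} \approx 1.4366 \cdot 10^{11}$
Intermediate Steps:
$f{\left(N,R \right)} = - \frac{84}{47} + \frac{969}{N}$ ($f{\left(N,R \right)} = - 3 \left(- \frac{140}{-235} - \frac{323}{N}\right) = - 3 \left(\left(-140\right) \left(- \frac{1}{235}\right) - \frac{323}{N}\right) = - 3 \left(\frac{28}{47} - \frac{323}{N}\right) = - \frac{84}{47} + \frac{969}{N}$)
$\left(186165 + f{\left(-540,355 \right)}\right) \left(293388 + 478315\right) = \left(186165 + \left(- \frac{84}{47} + \frac{969}{-540}\right)\right) \left(293388 + 478315\right) = \left(186165 + \left(- \frac{84}{47} + 969 \left(- \frac{1}{540}\right)\right)\right) 771703 = \left(186165 - \frac{30301}{8460}\right) 771703 = \frac{1574925599}{8460} \cdot 771703 = \frac{1215374809525097}{8460}$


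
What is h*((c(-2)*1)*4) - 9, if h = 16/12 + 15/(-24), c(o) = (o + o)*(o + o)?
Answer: 109/3 ≈ 36.333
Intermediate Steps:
c(o) = 4*o**2 (c(o) = (2*o)*(2*o) = 4*o**2)
h = 17/24 (h = 16*(1/12) + 15*(-1/24) = 4/3 - 5/8 = 17/24 ≈ 0.70833)
h*((c(-2)*1)*4) - 9 = 17*(((4*(-2)**2)*1)*4)/24 - 9 = 17*(((4*4)*1)*4)/24 - 9 = 17*((16*1)*4)/24 - 9 = 17*(16*4)/24 - 9 = (17/24)*64 - 9 = 136/3 - 9 = 109/3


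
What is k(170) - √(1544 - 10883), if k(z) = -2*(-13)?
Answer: 26 - I*√9339 ≈ 26.0 - 96.639*I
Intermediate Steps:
k(z) = 26
k(170) - √(1544 - 10883) = 26 - √(1544 - 10883) = 26 - √(-9339) = 26 - I*√9339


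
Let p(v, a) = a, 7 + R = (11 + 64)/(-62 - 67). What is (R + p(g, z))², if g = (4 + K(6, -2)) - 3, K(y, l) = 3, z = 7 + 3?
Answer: 10816/1849 ≈ 5.8496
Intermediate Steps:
z = 10
R = -326/43 (R = -7 + (11 + 64)/(-62 - 67) = -7 + 75/(-129) = -7 + 75*(-1/129) = -7 - 25/43 = -326/43 ≈ -7.5814)
g = 4 (g = (4 + 3) - 3 = 7 - 3 = 4)
(R + p(g, z))² = (-326/43 + 10)² = (104/43)² = 10816/1849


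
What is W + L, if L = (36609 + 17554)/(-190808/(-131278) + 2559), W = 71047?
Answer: 11944112243592/168065605 ≈ 71068.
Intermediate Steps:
L = 3555205157/168065605 (L = 54163/(-190808*(-1/131278) + 2559) = 54163/(95404/65639 + 2559) = 54163/(168065605/65639) = 54163*(65639/168065605) = 3555205157/168065605 ≈ 21.154)
W + L = 71047 + 3555205157/168065605 = 11944112243592/168065605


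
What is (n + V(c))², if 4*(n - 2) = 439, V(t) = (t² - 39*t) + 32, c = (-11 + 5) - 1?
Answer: 3470769/16 ≈ 2.1692e+5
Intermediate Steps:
c = -7 (c = -6 - 1 = -7)
V(t) = 32 + t² - 39*t
n = 447/4 (n = 2 + (¼)*439 = 2 + 439/4 = 447/4 ≈ 111.75)
(n + V(c))² = (447/4 + (32 + (-7)² - 39*(-7)))² = (447/4 + (32 + 49 + 273))² = (447/4 + 354)² = (1863/4)² = 3470769/16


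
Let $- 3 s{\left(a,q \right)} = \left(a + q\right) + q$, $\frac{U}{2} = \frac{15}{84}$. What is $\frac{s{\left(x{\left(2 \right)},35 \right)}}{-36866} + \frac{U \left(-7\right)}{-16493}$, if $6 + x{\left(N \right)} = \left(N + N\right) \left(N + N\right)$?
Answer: $\frac{1595935}{1824092814} \approx 0.00087492$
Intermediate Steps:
$x{\left(N \right)} = -6 + 4 N^{2}$ ($x{\left(N \right)} = -6 + \left(N + N\right) \left(N + N\right) = -6 + 2 N 2 N = -6 + 4 N^{2}$)
$U = \frac{5}{14}$ ($U = 2 \cdot \frac{15}{84} = 2 \cdot 15 \cdot \frac{1}{84} = 2 \cdot \frac{5}{28} = \frac{5}{14} \approx 0.35714$)
$s{\left(a,q \right)} = - \frac{2 q}{3} - \frac{a}{3}$ ($s{\left(a,q \right)} = - \frac{\left(a + q\right) + q}{3} = - \frac{a + 2 q}{3} = - \frac{2 q}{3} - \frac{a}{3}$)
$\frac{s{\left(x{\left(2 \right)},35 \right)}}{-36866} + \frac{U \left(-7\right)}{-16493} = \frac{\left(- \frac{2}{3}\right) 35 - \frac{-6 + 4 \cdot 2^{2}}{3}}{-36866} + \frac{\frac{5}{14} \left(-7\right)}{-16493} = \left(- \frac{70}{3} - \frac{-6 + 4 \cdot 4}{3}\right) \left(- \frac{1}{36866}\right) - - \frac{5}{32986} = \left(- \frac{70}{3} - \frac{-6 + 16}{3}\right) \left(- \frac{1}{36866}\right) + \frac{5}{32986} = \left(- \frac{70}{3} - \frac{10}{3}\right) \left(- \frac{1}{36866}\right) + \frac{5}{32986} = \left(- \frac{80}{3}\right) \left(- \frac{1}{36866}\right) + \frac{5}{32986} = \frac{40}{55299} + \frac{5}{32986} = \frac{1595935}{1824092814}$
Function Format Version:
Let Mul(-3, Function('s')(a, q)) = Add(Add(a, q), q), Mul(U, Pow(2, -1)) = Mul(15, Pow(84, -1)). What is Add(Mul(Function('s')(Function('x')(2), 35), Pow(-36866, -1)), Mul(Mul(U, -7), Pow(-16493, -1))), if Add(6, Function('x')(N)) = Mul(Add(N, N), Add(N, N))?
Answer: Rational(1595935, 1824092814) ≈ 0.00087492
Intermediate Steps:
Function('x')(N) = Add(-6, Mul(4, Pow(N, 2))) (Function('x')(N) = Add(-6, Mul(Add(N, N), Add(N, N))) = Add(-6, Mul(Mul(2, N), Mul(2, N))) = Add(-6, Mul(4, Pow(N, 2))))
U = Rational(5, 14) (U = Mul(2, Mul(15, Pow(84, -1))) = Mul(2, Mul(15, Rational(1, 84))) = Mul(2, Rational(5, 28)) = Rational(5, 14) ≈ 0.35714)
Function('s')(a, q) = Add(Mul(Rational(-2, 3), q), Mul(Rational(-1, 3), a)) (Function('s')(a, q) = Mul(Rational(-1, 3), Add(Add(a, q), q)) = Mul(Rational(-1, 3), Add(a, Mul(2, q))) = Add(Mul(Rational(-2, 3), q), Mul(Rational(-1, 3), a)))
Add(Mul(Function('s')(Function('x')(2), 35), Pow(-36866, -1)), Mul(Mul(U, -7), Pow(-16493, -1))) = Add(Mul(Add(Mul(Rational(-2, 3), 35), Mul(Rational(-1, 3), Add(-6, Mul(4, Pow(2, 2))))), Pow(-36866, -1)), Mul(Mul(Rational(5, 14), -7), Pow(-16493, -1))) = Add(Mul(Add(Rational(-70, 3), Mul(Rational(-1, 3), Add(-6, Mul(4, 4)))), Rational(-1, 36866)), Mul(Rational(-5, 2), Rational(-1, 16493))) = Add(Mul(Add(Rational(-70, 3), Mul(Rational(-1, 3), Add(-6, 16))), Rational(-1, 36866)), Rational(5, 32986)) = Add(Mul(Add(Rational(-70, 3), Mul(Rational(-1, 3), 10)), Rational(-1, 36866)), Rational(5, 32986)) = Add(Mul(Add(Rational(-70, 3), Rational(-10, 3)), Rational(-1, 36866)), Rational(5, 32986)) = Add(Mul(Rational(-80, 3), Rational(-1, 36866)), Rational(5, 32986)) = Add(Rational(40, 55299), Rational(5, 32986)) = Rational(1595935, 1824092814)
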